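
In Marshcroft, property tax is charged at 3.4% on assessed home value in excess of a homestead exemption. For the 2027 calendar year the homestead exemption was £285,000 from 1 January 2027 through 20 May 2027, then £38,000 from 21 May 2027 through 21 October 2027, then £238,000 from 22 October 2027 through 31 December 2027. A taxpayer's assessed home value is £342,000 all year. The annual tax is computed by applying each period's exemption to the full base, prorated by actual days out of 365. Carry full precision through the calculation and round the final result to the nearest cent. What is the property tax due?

£5,792.11

1 January – 20 May 2027: 140 days, exemption £285,000 → (£342,000 − £285,000) × 3.4% × 140/365 = £743.3425
21 May – 21 October 2027: 154 days, exemption £38,000 → (£342,000 − £38,000) × 3.4% × 154/365 = £4,360.9425
22 October – 31 December 2027: 71 days, exemption £238,000 → (£342,000 − £238,000) × 3.4% × 71/365 = £687.8247
Total = £5,792.1096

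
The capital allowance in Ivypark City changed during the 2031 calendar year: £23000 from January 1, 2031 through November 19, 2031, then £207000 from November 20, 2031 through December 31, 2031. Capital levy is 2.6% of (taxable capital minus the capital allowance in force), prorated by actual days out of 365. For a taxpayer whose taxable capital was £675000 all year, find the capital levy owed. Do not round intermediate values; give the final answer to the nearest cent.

January 1 – November 19, 2031: 323 days, exemption £23000 → (£675000 − £23000) × 2.6% × 323/365 = £15001.3589
November 20 – December 31, 2031: 42 days, exemption £207000 → (£675000 − £207000) × 2.6% × 42/365 = £1400.1534
Total = £16401.5123

£16401.51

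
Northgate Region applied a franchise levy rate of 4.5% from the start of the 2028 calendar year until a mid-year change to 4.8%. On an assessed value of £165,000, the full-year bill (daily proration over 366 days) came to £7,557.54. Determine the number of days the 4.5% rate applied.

268 days

Let d = days at the first rate; then 366 − d days at the second rate.
£165,000 × [4.5%·d + 4.8%·(366−d)] / 366 = £7,557.54
Solving gives d = 268, so the new rate took effect on 25 Sep 2028.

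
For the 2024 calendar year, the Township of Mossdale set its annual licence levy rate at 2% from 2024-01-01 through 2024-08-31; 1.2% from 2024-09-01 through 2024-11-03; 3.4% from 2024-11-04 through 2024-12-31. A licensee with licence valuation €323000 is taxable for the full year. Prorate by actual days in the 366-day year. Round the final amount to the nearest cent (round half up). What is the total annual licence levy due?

2024-01-01 to 2024-08-31: 244 days at 2% → €323000 × 2% × 244/366 = €4306.6667
2024-09-01 to 2024-11-03: 64 days at 1.2% → €323000 × 1.2% × 64/366 = €677.7705
2024-11-04 to 2024-12-31: 58 days at 3.4% → €323000 × 3.4% × 58/366 = €1740.3169
Total = €6724.7541

€6724.75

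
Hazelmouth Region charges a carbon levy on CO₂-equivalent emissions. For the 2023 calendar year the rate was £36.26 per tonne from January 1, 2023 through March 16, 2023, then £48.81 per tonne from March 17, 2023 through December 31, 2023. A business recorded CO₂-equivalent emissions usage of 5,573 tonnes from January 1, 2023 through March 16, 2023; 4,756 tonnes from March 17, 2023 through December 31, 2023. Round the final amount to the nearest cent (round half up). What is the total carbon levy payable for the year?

January 1 – March 16, 2023: 5,573 tonnes at £36.26/tonne → £202,076.98
March 17 – December 31, 2023: 4,756 tonnes at £48.81/tonne → £232,140.36

£434,217.34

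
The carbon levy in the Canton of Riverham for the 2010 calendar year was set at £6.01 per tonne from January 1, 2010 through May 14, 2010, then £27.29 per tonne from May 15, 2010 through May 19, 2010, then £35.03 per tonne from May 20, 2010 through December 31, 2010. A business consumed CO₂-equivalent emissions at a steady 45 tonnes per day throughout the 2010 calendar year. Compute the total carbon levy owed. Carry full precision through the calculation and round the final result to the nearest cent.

£398,635.65

January 1 – May 14, 2010: 134 days × 45 tonnes/day = 6,030 tonnes at £6.01/tonne → £36,240.30
May 15 – May 19, 2010: 5 days × 45 tonnes/day = 225 tonnes at £27.29/tonne → £6,140.25
May 20 – December 31, 2010: 226 days × 45 tonnes/day = 10,170 tonnes at £35.03/tonne → £356,255.10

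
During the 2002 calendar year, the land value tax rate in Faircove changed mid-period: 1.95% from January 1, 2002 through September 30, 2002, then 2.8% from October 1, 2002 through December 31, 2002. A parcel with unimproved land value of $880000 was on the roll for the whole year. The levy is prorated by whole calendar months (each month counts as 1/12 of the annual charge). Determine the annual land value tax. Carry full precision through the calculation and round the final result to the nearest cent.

$19030.00

January 1 – September 30, 2002: 9 months at 1.95% → $880000 × 1.95% × 9/12 = $12870.0000
October 1 – December 31, 2002: 3 months at 2.8% → $880000 × 2.8% × 3/12 = $6160.0000
Total = $19030.0000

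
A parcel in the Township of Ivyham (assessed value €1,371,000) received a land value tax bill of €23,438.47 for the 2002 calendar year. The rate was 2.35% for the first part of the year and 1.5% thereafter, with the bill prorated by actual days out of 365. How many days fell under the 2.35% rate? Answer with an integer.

90 days

Let d = days at the first rate; then 365 − d days at the second rate.
€1,371,000 × [2.35%·d + 1.5%·(365−d)] / 365 = €23,438.47
Solving gives d = 90, so the new rate took effect on 1 Apr 2002.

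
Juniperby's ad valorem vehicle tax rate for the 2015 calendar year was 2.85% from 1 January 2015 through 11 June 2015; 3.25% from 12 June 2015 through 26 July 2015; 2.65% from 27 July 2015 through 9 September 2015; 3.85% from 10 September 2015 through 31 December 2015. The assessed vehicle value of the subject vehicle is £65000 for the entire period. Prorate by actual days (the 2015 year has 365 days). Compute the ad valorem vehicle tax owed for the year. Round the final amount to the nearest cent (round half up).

£2069.76

1 January – 11 June 2015: 162 days at 2.85% → £65000 × 2.85% × 162/365 = £822.2055
12 June – 26 July 2015: 45 days at 3.25% → £65000 × 3.25% × 45/365 = £260.4452
27 July – 9 September 2015: 45 days at 2.65% → £65000 × 2.65% × 45/365 = £212.3630
10 September – 31 December 2015: 113 days at 3.85% → £65000 × 3.85% × 113/365 = £774.7466
Total = £2069.7603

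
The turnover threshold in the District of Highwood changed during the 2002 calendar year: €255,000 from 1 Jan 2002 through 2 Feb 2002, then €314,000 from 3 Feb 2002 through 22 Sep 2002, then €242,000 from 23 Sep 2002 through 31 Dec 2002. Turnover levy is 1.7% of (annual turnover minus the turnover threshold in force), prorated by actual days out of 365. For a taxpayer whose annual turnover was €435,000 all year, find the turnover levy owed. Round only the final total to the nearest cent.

€2,483.02

1 Jan – 2 Feb 2002: 33 days, exemption €255,000 → (€435,000 − €255,000) × 1.7% × 33/365 = €276.6575
3 Feb – 22 Sep 2002: 232 days, exemption €314,000 → (€435,000 − €314,000) × 1.7% × 232/365 = €1,307.4630
23 Sep – 31 Dec 2002: 100 days, exemption €242,000 → (€435,000 − €242,000) × 1.7% × 100/365 = €898.9041
Total = €2,483.0247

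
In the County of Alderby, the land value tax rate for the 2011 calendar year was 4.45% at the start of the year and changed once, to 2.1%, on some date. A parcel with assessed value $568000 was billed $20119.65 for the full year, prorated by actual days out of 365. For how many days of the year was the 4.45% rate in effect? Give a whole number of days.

Let d = days at the first rate; then 365 − d days at the second rate.
$568000 × [4.45%·d + 2.1%·(365−d)] / 365 = $20119.65
Solving gives d = 224, so the new rate took effect on August 13, 2011.

224 days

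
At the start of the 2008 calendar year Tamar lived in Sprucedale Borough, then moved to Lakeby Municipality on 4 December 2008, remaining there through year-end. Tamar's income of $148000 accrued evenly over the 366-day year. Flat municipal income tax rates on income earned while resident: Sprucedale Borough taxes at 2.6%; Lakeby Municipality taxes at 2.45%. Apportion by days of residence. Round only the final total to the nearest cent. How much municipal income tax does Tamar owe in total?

$3831.02

Sprucedale Borough, 1 January – 3 December 2008: 338 days → $148000 × 2.6% × 338/366 = $3553.6175
Lakeby Municipality, 4 December – 31 December 2008: 28 days → $148000 × 2.45% × 28/366 = $277.3989
Total = $3831.0164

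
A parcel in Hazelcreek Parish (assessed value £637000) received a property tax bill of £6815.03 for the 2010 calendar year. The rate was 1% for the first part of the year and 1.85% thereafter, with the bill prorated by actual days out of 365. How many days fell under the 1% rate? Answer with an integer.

Let d = days at the first rate; then 365 − d days at the second rate.
£637000 × [1%·d + 1.85%·(365−d)] / 365 = £6815.03
Solving gives d = 335, so the new rate took effect on 2 December 2010.

335 days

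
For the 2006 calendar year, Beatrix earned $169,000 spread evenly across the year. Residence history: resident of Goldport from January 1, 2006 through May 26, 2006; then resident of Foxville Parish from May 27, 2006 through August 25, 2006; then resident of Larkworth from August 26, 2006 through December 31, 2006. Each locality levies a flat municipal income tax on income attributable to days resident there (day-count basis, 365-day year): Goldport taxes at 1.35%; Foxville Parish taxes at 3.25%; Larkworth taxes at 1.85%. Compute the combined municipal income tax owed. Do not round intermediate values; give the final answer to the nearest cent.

$3,378.38

Goldport, January 1 – May 26, 2006: 146 days → $169,000 × 1.35% × 146/365 = $912.6000
Foxville Parish, May 27 – August 25, 2006: 91 days → $169,000 × 3.25% × 91/365 = $1,369.3630
Larkworth, August 26 – December 31, 2006: 128 days → $169,000 × 1.85% × 128/365 = $1,096.4164
Total = $3,378.3795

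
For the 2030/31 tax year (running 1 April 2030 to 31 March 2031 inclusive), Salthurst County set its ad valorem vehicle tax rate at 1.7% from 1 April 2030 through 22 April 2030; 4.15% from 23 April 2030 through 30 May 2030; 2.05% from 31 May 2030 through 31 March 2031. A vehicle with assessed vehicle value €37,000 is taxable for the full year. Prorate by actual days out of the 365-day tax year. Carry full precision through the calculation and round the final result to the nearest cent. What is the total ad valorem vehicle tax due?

1 April – 22 April 2030: 22 days at 1.7% → €37,000 × 1.7% × 22/365 = €37.9123
23 April – 30 May 2030: 38 days at 4.15% → €37,000 × 4.15% × 38/365 = €159.8603
31 May 2030 – 31 March 2031: 305 days at 2.05% → €37,000 × 2.05% × 305/365 = €633.8151
Total = €831.5877

€831.59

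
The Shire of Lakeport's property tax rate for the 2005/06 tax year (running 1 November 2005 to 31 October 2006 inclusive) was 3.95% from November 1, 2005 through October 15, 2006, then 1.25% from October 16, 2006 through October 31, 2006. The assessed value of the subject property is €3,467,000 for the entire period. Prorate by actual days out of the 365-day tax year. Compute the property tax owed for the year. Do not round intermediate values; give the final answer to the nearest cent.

November 1, 2005 – October 15, 2006: 349 days at 3.95% → €3,467,000 × 3.95% × 349/365 = €130,943.3658
October 16 – October 31, 2006: 16 days at 1.25% → €3,467,000 × 1.25% × 16/365 = €1,899.7260
Total = €132,843.0918

€132,843.09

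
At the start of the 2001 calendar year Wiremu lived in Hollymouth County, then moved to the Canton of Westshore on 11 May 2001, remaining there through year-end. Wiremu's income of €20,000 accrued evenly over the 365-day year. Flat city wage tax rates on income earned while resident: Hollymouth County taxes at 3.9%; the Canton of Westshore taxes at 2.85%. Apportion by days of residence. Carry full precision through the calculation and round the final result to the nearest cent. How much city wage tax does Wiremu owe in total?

€644.79

Hollymouth County, 1 Jan – 10 May 2001: 130 days → €20,000 × 3.9% × 130/365 = €277.8082
The Canton of Westshore, 11 May – 31 Dec 2001: 235 days → €20,000 × 2.85% × 235/365 = €366.9863
Total = €644.7945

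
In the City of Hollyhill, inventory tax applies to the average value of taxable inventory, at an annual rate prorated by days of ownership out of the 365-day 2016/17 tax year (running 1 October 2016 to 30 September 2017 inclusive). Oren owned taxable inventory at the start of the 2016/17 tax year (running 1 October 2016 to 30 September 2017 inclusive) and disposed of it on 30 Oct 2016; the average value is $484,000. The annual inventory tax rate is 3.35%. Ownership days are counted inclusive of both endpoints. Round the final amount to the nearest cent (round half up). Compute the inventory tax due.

$1,332.66

Days held (1 Oct – 30 Oct 2016): 30 out of 365
Tax = $484,000 × 3.35% × 30/365 = $1,332.6575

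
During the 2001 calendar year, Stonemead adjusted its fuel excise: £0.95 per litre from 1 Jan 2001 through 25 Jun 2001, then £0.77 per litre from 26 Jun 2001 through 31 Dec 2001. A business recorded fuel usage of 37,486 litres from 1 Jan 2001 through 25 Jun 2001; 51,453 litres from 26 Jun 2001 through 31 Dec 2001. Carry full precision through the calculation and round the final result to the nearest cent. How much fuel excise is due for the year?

1 Jan – 25 Jun 2001: 37,486 litres at £0.95/litre → £35,611.70
26 Jun – 31 Dec 2001: 51,453 litres at £0.77/litre → £39,618.81

£75,230.51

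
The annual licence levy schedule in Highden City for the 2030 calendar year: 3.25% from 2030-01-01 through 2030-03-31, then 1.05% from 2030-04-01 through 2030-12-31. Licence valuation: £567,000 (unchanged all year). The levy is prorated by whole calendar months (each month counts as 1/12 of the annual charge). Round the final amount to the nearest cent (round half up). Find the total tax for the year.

2030-01-01 to 2030-03-31: 3 months at 3.25% → £567,000 × 3.25% × 3/12 = £4,606.8750
2030-04-01 to 2030-12-31: 9 months at 1.05% → £567,000 × 1.05% × 9/12 = £4,465.1250
Total = £9,072.0000

£9,072.00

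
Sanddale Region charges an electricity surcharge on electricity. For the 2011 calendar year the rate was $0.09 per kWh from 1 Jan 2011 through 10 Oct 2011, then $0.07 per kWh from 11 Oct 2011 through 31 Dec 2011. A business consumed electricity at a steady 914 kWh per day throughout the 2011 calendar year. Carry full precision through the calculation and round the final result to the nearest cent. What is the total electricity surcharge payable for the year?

1 Jan – 10 Oct 2011: 283 days × 914 kWh/day = 258,662 kWh at $0.09/kWh → $23,279.58
11 Oct – 31 Dec 2011: 82 days × 914 kWh/day = 74,948 kWh at $0.07/kWh → $5,246.36

$28,525.94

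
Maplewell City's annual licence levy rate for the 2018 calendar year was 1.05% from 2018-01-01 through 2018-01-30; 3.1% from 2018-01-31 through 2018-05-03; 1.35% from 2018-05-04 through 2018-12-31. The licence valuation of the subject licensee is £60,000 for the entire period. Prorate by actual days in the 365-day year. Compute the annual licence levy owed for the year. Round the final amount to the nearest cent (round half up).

£1,062.74

2018-01-01 to 2018-01-30: 30 days at 1.05% → £60,000 × 1.05% × 30/365 = £51.7808
2018-01-31 to 2018-05-03: 93 days at 3.1% → £60,000 × 3.1% × 93/365 = £473.9178
2018-05-04 to 2018-12-31: 242 days at 1.35% → £60,000 × 1.35% × 242/365 = £537.0411
Total = £1,062.7397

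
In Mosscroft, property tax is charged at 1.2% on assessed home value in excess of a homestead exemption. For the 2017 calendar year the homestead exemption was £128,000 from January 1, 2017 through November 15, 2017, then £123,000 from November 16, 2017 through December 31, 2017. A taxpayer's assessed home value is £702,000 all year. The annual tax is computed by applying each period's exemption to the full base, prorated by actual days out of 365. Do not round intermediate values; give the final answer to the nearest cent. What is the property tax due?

£6,895.56

January 1 – November 15, 2017: 319 days, exemption £128,000 → (£702,000 − £128,000) × 1.2% × 319/365 = £6,019.9233
November 16 – December 31, 2017: 46 days, exemption £123,000 → (£702,000 − £123,000) × 1.2% × 46/365 = £875.6384
Total = £6,895.5616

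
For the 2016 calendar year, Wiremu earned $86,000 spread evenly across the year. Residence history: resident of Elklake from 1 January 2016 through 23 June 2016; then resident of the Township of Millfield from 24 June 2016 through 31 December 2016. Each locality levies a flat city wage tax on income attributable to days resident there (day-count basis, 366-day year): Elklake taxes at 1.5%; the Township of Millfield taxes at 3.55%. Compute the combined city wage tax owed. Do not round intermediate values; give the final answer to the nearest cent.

Elklake, 1 January – 23 June 2016: 175 days → $86,000 × 1.5% × 175/366 = $616.8033
The Township of Millfield, 24 June – 31 December 2016: 191 days → $86,000 × 3.55% × 191/366 = $1,593.2322
Total = $2,210.0355

$2,210.04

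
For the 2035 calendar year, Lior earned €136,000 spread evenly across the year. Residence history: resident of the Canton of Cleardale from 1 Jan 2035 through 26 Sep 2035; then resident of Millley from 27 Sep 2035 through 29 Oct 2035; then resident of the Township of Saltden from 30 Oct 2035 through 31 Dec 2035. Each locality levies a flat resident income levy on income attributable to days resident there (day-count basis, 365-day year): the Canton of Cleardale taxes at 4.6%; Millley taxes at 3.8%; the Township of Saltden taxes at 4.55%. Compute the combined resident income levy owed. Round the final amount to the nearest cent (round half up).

The Canton of Cleardale, 1 Jan – 26 Sep 2035: 269 days → €136,000 × 4.6% × 269/365 = €4,610.5863
Millley, 27 Sep – 29 Oct 2035: 33 days → €136,000 × 3.8% × 33/365 = €467.2438
The Township of Saltden, 30 Oct – 31 Dec 2035: 63 days → €136,000 × 4.55% × 63/365 = €1,068.0658
Total = €6,145.8959

€6,145.90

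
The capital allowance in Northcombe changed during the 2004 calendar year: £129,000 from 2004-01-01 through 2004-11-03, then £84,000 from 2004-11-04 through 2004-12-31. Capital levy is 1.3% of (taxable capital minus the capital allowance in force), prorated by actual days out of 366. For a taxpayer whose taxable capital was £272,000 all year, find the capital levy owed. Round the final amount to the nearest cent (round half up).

£1,951.70

2004-01-01 to 2004-11-03: 308 days, exemption £129,000 → (£272,000 − £129,000) × 1.3% × 308/366 = £1,564.4044
2004-11-04 to 2004-12-31: 58 days, exemption £84,000 → (£272,000 − £84,000) × 1.3% × 58/366 = £387.3005
Total = £1,951.7049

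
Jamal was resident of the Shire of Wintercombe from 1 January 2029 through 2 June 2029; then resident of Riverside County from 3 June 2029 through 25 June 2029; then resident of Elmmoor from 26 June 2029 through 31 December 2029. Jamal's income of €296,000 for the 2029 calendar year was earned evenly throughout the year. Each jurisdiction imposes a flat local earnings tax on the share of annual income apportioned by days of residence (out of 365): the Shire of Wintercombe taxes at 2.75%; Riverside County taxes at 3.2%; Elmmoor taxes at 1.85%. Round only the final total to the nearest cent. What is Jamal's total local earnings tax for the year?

€6,844.49

The Shire of Wintercombe, 1 January – 2 June 2029: 153 days → €296,000 × 2.75% × 153/365 = €3,412.1096
Riverside County, 3 June – 25 June 2029: 23 days → €296,000 × 3.2% × 23/365 = €596.8658
Elmmoor, 26 June – 31 December 2029: 189 days → €296,000 × 1.85% × 189/365 = €2,835.5178
Total = €6,844.4932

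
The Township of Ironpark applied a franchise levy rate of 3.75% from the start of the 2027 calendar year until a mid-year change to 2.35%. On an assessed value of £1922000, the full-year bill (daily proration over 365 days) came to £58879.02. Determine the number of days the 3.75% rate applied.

186 days

Let d = days at the first rate; then 365 − d days at the second rate.
£1922000 × [3.75%·d + 2.35%·(365−d)] / 365 = £58879.02
Solving gives d = 186, so the new rate took effect on July 6, 2027.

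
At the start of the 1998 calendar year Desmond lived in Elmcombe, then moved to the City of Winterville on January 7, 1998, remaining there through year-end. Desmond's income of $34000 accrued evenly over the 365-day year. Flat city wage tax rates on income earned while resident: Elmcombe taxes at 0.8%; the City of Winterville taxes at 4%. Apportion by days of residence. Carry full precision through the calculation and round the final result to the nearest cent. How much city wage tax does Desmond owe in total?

$1342.12

Elmcombe, January 1 – January 6, 1998: 6 days → $34000 × 0.8% × 6/365 = $4.4712
The City of Winterville, January 7 – December 31, 1998: 359 days → $34000 × 4% × 359/365 = $1337.6438
Total = $1342.1151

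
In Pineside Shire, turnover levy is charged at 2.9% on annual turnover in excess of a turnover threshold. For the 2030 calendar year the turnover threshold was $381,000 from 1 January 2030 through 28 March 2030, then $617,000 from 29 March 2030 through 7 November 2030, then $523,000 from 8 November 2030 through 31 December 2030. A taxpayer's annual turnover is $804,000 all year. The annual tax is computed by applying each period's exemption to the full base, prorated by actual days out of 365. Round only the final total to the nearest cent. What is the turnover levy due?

1 January – 28 March 2030: 87 days, exemption $381,000 → ($804,000 − $381,000) × 2.9% × 87/365 = $2,923.9151
29 March – 7 November 2030: 224 days, exemption $617,000 → ($804,000 − $617,000) × 2.9% × 224/365 = $3,328.0877
8 November – 31 December 2030: 54 days, exemption $523,000 → ($804,000 − $523,000) × 2.9% × 54/365 = $1,205.6055
Total = $7,457.6082

$7,457.61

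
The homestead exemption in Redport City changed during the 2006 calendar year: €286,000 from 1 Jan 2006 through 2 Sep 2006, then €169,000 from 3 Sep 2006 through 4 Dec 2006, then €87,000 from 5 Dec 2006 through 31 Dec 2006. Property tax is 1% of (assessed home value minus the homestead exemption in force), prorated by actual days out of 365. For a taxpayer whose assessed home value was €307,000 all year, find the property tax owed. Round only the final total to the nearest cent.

€655.32

1 Jan – 2 Sep 2006: 245 days, exemption €286,000 → (€307,000 − €286,000) × 1% × 245/365 = €140.9589
3 Sep – 4 Dec 2006: 93 days, exemption €169,000 → (€307,000 − €169,000) × 1% × 93/365 = €351.6164
5 Dec – 31 Dec 2006: 27 days, exemption €87,000 → (€307,000 − €87,000) × 1% × 27/365 = €162.7397
Total = €655.3151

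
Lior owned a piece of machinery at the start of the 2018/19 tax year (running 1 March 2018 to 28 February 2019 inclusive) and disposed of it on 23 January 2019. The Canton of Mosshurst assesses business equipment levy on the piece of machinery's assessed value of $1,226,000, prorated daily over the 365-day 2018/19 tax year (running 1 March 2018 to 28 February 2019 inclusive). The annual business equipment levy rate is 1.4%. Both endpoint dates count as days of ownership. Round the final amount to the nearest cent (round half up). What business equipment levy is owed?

$15,471.11

Days held (1 March 2018 – 23 January 2019): 329 out of 365
Tax = $1,226,000 × 1.4% × 329/365 = $15,471.1123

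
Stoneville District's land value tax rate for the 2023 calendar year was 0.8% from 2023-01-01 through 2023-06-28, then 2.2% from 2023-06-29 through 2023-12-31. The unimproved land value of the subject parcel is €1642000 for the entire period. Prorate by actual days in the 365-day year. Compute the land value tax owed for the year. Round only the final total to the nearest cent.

2023-01-01 to 2023-06-28: 179 days at 0.8% → €1642000 × 0.8% × 179/365 = €6442.0384
2023-06-29 to 2023-12-31: 186 days at 2.2% → €1642000 × 2.2% × 186/365 = €18408.3945
Total = €24850.4329

€24850.43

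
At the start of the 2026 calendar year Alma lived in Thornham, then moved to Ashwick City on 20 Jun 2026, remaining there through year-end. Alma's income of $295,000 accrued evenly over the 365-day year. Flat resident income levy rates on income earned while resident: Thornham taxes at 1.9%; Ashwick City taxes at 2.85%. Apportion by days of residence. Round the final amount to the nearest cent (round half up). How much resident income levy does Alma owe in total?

Thornham, 1 Jan – 19 Jun 2026: 170 days → $295,000 × 1.9% × 170/365 = $2,610.5479
Ashwick City, 20 Jun – 31 Dec 2026: 195 days → $295,000 × 2.85% × 195/365 = $4,491.6781
Total = $7,102.2260

$7,102.23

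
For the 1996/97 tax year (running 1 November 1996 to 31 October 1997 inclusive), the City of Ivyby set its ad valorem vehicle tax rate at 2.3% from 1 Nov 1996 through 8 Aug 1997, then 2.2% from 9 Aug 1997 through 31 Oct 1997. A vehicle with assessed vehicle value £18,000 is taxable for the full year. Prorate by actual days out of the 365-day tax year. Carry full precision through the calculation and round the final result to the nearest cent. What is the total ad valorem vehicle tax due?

£409.86

1 Nov 1996 – 8 Aug 1997: 281 days at 2.3% → £18,000 × 2.3% × 281/365 = £318.7233
9 Aug – 31 Oct 1997: 84 days at 2.2% → £18,000 × 2.2% × 84/365 = £91.1342
Total = £409.8575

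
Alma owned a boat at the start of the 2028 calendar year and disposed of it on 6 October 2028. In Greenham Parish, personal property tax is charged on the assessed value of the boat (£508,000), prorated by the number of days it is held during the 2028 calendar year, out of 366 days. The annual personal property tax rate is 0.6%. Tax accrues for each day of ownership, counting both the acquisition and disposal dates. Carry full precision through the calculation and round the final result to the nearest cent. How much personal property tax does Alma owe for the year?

Days held (1 January – 6 October 2028): 280 out of 366
Tax = £508,000 × 0.6% × 280/366 = £2,331.8033

£2,331.80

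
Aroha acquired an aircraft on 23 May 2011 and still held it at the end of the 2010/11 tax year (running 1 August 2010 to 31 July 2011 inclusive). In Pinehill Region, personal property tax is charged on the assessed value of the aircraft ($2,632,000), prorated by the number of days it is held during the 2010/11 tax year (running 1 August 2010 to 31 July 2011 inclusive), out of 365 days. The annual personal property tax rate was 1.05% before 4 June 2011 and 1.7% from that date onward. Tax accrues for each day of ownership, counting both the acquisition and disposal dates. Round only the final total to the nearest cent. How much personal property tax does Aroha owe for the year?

23 May – 3 June 2011: 12 days at 1.05% → $2,632,000 × 1.05% × 12/365 = $908.5808
4 June – 31 July 2011: 58 days at 1.7% → $2,632,000 × 1.7% × 58/365 = $7,110.0055
Total = $8,018.5863

$8,018.59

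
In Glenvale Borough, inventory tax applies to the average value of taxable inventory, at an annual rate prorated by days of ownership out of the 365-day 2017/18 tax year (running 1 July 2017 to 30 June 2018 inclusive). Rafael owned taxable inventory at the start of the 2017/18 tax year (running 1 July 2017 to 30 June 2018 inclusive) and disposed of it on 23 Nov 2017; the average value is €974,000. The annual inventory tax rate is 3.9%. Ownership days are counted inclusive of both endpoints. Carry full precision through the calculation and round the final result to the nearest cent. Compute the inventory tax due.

€15,194.40

Days held (1 Jul – 23 Nov 2017): 146 out of 365
Tax = €974,000 × 3.9% × 146/365 = €15,194.4000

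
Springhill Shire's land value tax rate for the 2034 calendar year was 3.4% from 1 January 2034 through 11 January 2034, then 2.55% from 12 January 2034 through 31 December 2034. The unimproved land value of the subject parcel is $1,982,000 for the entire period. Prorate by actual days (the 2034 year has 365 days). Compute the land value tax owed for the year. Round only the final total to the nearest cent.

1 January – 11 January 2034: 11 days at 3.4% → $1,982,000 × 3.4% × 11/365 = $2,030.8712
12 January – 31 December 2034: 354 days at 2.55% → $1,982,000 × 2.55% × 354/365 = $49,017.8466
Total = $51,048.7178

$51,048.72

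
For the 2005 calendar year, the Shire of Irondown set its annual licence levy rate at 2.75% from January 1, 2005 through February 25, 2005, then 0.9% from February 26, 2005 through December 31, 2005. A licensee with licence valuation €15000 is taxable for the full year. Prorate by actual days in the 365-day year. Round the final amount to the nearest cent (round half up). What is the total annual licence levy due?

January 1 – February 25, 2005: 56 days at 2.75% → €15000 × 2.75% × 56/365 = €63.2877
February 26 – December 31, 2005: 309 days at 0.9% → €15000 × 0.9% × 309/365 = €114.2877
Total = €177.5753

€177.58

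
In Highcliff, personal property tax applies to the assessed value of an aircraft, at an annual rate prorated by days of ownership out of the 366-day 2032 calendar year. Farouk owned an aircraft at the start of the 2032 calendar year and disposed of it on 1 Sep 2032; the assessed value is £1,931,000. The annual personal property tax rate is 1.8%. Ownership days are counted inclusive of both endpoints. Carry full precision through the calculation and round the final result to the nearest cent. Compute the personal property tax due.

£23,266.97

Days held (1 Jan – 1 Sep 2032): 245 out of 366
Tax = £1,931,000 × 1.8% × 245/366 = £23,266.9672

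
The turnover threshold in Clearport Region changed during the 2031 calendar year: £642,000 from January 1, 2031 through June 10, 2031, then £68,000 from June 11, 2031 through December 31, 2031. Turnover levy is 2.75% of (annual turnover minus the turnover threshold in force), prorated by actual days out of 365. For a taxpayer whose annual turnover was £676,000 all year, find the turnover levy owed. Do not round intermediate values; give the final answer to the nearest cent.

£9,757.30

January 1 – June 10, 2031: 161 days, exemption £642,000 → (£676,000 − £642,000) × 2.75% × 161/365 = £412.4247
June 11 – December 31, 2031: 204 days, exemption £68,000 → (£676,000 − £68,000) × 2.75% × 204/365 = £9,344.8767
Total = £9,757.3014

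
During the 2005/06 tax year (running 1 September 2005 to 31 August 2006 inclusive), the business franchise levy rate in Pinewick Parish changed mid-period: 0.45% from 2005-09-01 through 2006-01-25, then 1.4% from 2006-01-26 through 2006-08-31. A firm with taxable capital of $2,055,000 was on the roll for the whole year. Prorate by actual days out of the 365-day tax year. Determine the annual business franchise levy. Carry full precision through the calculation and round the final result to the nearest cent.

$20,907.51

2005-09-01 to 2006-01-25: 147 days at 0.45% → $2,055,000 × 0.45% × 147/365 = $3,724.3356
2006-01-26 to 2006-08-31: 218 days at 1.4% → $2,055,000 × 1.4% × 218/365 = $17,183.1781
Total = $20,907.5137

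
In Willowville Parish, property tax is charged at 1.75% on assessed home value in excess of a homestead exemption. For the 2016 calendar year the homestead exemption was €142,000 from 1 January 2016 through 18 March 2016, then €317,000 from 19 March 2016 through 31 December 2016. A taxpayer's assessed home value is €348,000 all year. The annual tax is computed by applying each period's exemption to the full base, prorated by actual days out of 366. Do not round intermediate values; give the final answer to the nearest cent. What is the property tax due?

€1,195.16

1 January – 18 March 2016: 78 days, exemption €142,000 → (€348,000 − €142,000) × 1.75% × 78/366 = €768.2787
19 March – 31 December 2016: 288 days, exemption €317,000 → (€348,000 − €317,000) × 1.75% × 288/366 = €426.8852
Total = €1,195.1639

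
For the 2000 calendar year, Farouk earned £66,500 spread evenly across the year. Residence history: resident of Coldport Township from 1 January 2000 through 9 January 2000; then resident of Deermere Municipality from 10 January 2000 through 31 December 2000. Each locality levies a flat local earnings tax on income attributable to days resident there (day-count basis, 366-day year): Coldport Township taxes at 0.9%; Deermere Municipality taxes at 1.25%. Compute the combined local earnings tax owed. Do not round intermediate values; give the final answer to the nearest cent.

Coldport Township, 1 January – 9 January 2000: 9 days → £66,500 × 0.9% × 9/366 = £14.7172
Deermere Municipality, 10 January – 31 December 2000: 357 days → £66,500 × 1.25% × 357/366 = £810.8094
Total = £825.5266

£825.53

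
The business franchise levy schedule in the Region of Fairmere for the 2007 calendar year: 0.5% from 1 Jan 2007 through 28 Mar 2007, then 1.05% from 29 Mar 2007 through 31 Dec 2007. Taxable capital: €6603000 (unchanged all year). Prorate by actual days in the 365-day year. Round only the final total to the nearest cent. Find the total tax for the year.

1 Jan – 28 Mar 2007: 87 days at 0.5% → €6603000 × 0.5% × 87/365 = €7869.3288
29 Mar – 31 Dec 2007: 278 days at 1.05% → €6603000 × 1.05% × 278/365 = €52805.9096
Total = €60675.2384

€60675.24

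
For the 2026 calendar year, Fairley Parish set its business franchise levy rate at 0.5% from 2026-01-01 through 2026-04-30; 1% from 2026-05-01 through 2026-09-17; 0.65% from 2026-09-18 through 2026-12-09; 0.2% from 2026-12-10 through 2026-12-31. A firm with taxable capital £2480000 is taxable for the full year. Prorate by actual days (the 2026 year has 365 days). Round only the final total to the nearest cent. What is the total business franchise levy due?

£17553.64

2026-01-01 to 2026-04-30: 120 days at 0.5% → £2480000 × 0.5% × 120/365 = £4076.7123
2026-05-01 to 2026-09-17: 140 days at 1% → £2480000 × 1% × 140/365 = £9512.3288
2026-09-18 to 2026-12-09: 83 days at 0.65% → £2480000 × 0.65% × 83/365 = £3665.6438
2026-12-10 to 2026-12-31: 22 days at 0.2% → £2480000 × 0.2% × 22/365 = £298.9589
Total = £17553.6438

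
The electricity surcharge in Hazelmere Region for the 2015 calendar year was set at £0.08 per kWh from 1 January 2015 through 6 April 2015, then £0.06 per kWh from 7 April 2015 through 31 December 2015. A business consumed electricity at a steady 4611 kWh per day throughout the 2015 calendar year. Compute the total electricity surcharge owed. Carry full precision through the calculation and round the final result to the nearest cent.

1 January – 6 April 2015: 96 days × 4611 kWh/day = 442,656 kWh at £0.08/kWh → £35,412.48
7 April – 31 December 2015: 269 days × 4611 kWh/day = 1,240,359 kWh at £0.06/kWh → £74,421.54

£109,834.02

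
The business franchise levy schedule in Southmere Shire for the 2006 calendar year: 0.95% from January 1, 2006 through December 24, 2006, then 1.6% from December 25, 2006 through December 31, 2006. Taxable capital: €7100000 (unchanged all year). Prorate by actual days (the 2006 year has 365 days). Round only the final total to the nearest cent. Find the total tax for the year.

January 1 – December 24, 2006: 358 days at 0.95% → €7100000 × 0.95% × 358/365 = €66156.4384
December 25 – December 31, 2006: 7 days at 1.6% → €7100000 × 1.6% × 7/365 = €2178.6301
Total = €68335.0685

€68335.07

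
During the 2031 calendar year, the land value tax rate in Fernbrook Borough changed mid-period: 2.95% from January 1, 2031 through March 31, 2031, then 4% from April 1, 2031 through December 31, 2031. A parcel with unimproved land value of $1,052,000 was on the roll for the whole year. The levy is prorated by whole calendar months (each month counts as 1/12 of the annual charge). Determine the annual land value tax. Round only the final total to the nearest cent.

January 1 – March 31, 2031: 3 months at 2.95% → $1,052,000 × 2.95% × 3/12 = $7,758.5000
April 1 – December 31, 2031: 9 months at 4% → $1,052,000 × 4% × 9/12 = $31,560.0000
Total = $39,318.5000

$39,318.50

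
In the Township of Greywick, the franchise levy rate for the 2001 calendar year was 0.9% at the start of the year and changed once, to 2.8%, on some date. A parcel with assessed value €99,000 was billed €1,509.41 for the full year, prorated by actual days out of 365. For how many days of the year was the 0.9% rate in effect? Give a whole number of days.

Let d = days at the first rate; then 365 − d days at the second rate.
€99,000 × [0.9%·d + 2.8%·(365−d)] / 365 = €1,509.41
Solving gives d = 245, so the new rate took effect on 3 Sep 2001.

245 days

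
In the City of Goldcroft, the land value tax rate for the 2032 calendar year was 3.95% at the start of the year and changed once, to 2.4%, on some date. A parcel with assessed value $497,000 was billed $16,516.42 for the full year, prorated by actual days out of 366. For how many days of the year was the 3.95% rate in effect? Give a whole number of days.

Let d = days at the first rate; then 366 − d days at the second rate.
$497,000 × [3.95%·d + 2.4%·(366−d)] / 366 = $16,516.42
Solving gives d = 218, so the new rate took effect on 6 Aug 2032.

218 days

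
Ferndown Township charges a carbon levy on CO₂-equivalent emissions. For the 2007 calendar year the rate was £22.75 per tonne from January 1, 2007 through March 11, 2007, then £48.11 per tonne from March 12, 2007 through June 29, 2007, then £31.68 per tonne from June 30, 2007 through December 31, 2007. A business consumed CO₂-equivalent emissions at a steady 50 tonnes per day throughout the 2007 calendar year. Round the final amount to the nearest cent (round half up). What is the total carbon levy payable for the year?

January 1 – March 11, 2007: 70 days × 50 tonnes/day = 3,500 tonnes at £22.75/tonne → £79625.00
March 12 – June 29, 2007: 110 days × 50 tonnes/day = 5,500 tonnes at £48.11/tonne → £264605.00
June 30 – December 31, 2007: 185 days × 50 tonnes/day = 9,250 tonnes at £31.68/tonne → £293040.00

£637270.00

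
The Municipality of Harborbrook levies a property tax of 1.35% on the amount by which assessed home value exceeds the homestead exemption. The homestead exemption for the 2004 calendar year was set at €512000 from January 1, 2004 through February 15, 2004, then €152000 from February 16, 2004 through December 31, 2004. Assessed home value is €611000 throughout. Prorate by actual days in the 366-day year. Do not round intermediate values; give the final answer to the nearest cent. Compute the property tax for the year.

January 1 – February 15, 2004: 46 days, exemption €512000 → (€611000 − €512000) × 1.35% × 46/366 = €167.9754
February 16 – December 31, 2004: 320 days, exemption €152000 → (€611000 − €152000) × 1.35% × 320/366 = €5417.7049
Total = €5585.6803

€5585.68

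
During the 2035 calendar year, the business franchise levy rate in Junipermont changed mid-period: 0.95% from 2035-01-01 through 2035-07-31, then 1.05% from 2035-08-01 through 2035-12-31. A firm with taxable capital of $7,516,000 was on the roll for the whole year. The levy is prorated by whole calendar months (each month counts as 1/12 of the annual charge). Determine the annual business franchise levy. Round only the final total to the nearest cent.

2035-01-01 to 2035-07-31: 7 months at 0.95% → $7,516,000 × 0.95% × 7/12 = $41,651.1667
2035-08-01 to 2035-12-31: 5 months at 1.05% → $7,516,000 × 1.05% × 5/12 = $32,882.5000
Total = $74,533.6667

$74,533.67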